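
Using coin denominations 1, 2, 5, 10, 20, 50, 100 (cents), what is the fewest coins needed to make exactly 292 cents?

6

292 − 2×100→92 − 1×50→42 − 2×20→2 − 1×2→0
Total coins = 2 + 1 + 2 + 1 = 6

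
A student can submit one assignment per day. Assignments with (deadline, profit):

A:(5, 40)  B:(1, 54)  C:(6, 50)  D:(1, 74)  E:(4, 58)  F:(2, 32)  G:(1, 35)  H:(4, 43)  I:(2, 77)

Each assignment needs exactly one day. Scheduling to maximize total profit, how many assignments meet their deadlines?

Sort by profit descending; place each in the latest free slot ≤ its deadline.
By profit: I(d2,77), D(d1,74), E(d4,58), B(d1,54), C(d6,50), H(d4,43), A(d5,40), G(d1,35), F(d2,32)
I→slot 2; D→slot 1; E→slot 4; B skipped; C→slot 6; H→slot 3; A→slot 5; G skipped; F skipped.
6 of 9 scheduled.

6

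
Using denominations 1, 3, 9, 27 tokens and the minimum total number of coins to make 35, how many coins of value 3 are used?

2

35 − 1×27→8 − 2×3→2 − 2×1→0
Count of 3: 2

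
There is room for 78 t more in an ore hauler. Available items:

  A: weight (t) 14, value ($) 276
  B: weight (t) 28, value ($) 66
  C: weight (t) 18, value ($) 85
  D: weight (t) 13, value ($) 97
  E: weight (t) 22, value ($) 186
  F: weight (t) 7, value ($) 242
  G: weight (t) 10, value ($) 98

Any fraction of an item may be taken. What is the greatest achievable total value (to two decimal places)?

Order: F (242/7=34.57) > A (276/14=19.71) > G (98/10=9.80) > E (186/22=8.45) > D (97/13=7.46) > C (85/18=4.72) > B (66/28=2.36)
Fill: take F (7 @ 242) → take A (14 @ 276) → take G (10 @ 98) → take E (22 @ 186) → take D (13 @ 97) → take 12/18 of C → 56.67; 78/78 used.
Total value = 955.67

955.67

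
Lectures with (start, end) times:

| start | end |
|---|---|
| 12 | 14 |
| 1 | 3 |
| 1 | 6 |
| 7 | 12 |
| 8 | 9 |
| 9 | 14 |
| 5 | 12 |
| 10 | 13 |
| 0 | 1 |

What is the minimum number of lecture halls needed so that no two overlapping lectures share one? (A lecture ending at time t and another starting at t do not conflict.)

4

Count concurrent intervals with a sweep; the peak is the room count.
starts: [0, 1, 1, 5, 7, 8, 9, 10, 12]
ends:   [1, 3, 6, 9, 12, 12, 13, 14, 14]
s0→1 e1→0 s1→1 s1→2 e3→1 s5→2 e6→1 s7→2 s8→3 e9→2 s9→3 s10→4  — peak 4.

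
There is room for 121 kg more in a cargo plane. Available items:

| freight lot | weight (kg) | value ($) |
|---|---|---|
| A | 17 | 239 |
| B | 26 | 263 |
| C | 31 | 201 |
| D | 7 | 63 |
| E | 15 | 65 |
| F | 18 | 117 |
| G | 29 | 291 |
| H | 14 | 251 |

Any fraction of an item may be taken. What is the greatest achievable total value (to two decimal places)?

1288.84

Order: H (251/14=17.93) > A (239/17=14.06) > B (263/26=10.12) > G (291/29=10.03) > D (63/7=9.00) > F (117/18=6.50) > C (201/31=6.48) > E (65/15=4.33)
Fill: take H (14 @ 251) → take A (17 @ 239) → take B (26 @ 263) → take G (29 @ 291) → take D (7 @ 63) → take F (18 @ 117) → take 10/31 of C → 64.84; 121/121 used.
Total value = 1288.84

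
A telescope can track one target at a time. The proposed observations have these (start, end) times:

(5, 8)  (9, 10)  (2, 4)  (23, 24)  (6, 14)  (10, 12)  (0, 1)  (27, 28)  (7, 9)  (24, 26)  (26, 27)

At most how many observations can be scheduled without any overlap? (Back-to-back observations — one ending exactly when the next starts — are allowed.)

9

By end time: (0,1), (2,4), (5,8), (7,9), (9,10), (10,12), (6,14), (23,24), (24,26), (26,27), (27,28).
Pick (0,1); next start ≥ 1 → (2,4); next start ≥ 4 → (5,8); next start ≥ 8 → (9,10); next start ≥ 10 → (10,12); next start ≥ 12 → (23,24); next start ≥ 24 → (24,26); next start ≥ 26 → (26,27); next start ≥ 27 → (27,28).
Selected 9 observations.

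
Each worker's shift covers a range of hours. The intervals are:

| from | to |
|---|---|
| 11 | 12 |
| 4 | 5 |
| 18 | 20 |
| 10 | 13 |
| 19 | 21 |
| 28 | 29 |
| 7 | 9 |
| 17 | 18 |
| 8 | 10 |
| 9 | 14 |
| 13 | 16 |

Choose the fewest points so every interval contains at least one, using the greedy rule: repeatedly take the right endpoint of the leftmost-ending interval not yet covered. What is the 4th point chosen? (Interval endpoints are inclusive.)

Process intervals by earliest right end; each time one isn't hit yet, stab at its right endpoint.
Sorted: [4,5] [7,9] [8,10] [11,12] [10,13] [9,14] [13,16] [17,18] [18,20] [19,21] [28,29]
{[4,5]} hit by 5; {[7,9],[8,10]} hit by 9; {[11,12],[10,13],[9,14]} hit by 12; {[13,16]} hit by 16; {[17,18],[18,20]} hit by 18; {[19,21]} hit by 21; {[28,29]} hit by 29.
Points: 5, 9, 12, 16, 18, 21, 29 (7 total).

16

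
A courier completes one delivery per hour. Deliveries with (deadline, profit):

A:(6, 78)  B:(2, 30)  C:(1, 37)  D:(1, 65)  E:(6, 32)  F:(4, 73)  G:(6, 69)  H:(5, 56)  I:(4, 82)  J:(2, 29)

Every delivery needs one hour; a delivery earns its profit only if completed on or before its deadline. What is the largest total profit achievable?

423

Sort by profit descending; place each in the latest free slot ≤ its deadline.
Profit order: I=82 A=78 F=73 G=69 D=65 H=56 C=37 E=32 B=30 J=29
Assign: I→slot 4, A→slot 6, F→slot 3, G→slot 5, D→slot 1, H→slot 2, C skipped, E skipped, B skipped, J skipped.
Slots: [1:D] [2:H] [3:F] [4:I] [5:G] [6:A]
Profit = 65 + 56 + 73 + 82 + 69 + 78 = 423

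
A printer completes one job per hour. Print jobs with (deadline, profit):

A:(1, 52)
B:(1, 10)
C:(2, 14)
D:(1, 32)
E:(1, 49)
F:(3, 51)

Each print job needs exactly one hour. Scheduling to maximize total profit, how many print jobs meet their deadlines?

Sort by profit descending; place each in the latest free slot ≤ its deadline.
Profit order: A=52 F=51 E=49 D=32 C=14 B=10
Assign: A→slot 1, F→slot 3, E skipped, D skipped, C→slot 2, B skipped.
Slots: [1:A] [2:C] [3:F]
3 of 6 scheduled.

3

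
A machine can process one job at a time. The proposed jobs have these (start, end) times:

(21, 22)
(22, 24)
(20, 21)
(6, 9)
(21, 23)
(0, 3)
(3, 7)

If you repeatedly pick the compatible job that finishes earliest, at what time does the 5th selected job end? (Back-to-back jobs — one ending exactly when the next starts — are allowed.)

24

Greedy by earliest finish: after sorting by end time, pick each interval compatible with the last pick.
By end time: (0,3), (3,7), (6,9), (20,21), (21,22), (21,23), (22,24).
Pick (0,3); next start ≥ 3 → (3,7); next start ≥ 7 → (20,21); next start ≥ 21 → (21,22); next start ≥ 22 → (22,24).
Selected: (0,3) (3,7) (20,21) (21,22) (22,24)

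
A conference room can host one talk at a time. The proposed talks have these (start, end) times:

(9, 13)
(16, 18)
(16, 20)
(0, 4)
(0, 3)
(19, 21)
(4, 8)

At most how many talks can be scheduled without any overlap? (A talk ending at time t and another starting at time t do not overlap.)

By end time: (0,3), (0,4), (4,8), (9,13), (16,18), (16,20), (19,21).
Pick (0,3); next start ≥ 3 → (4,8); next start ≥ 8 → (9,13); next start ≥ 13 → (16,18); next start ≥ 18 → (19,21).
Selected 5 talks.

5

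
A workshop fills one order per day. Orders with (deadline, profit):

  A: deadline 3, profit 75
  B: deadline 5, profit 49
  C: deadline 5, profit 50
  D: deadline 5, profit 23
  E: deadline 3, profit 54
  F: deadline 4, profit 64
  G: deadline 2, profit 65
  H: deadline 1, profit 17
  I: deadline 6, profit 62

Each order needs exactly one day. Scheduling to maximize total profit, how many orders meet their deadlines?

Sort by profit descending; place each in the latest free slot ≤ its deadline.
Profit order: A=75 G=65 F=64 I=62 E=54 C=50 B=49 D=23 H=17
Assign: A→slot 3, G→slot 2, F→slot 4, I→slot 6, E→slot 1, C→slot 5, B skipped, D skipped, H skipped.
Slots: [1:E] [2:G] [3:A] [4:F] [5:C] [6:I]
6 of 9 scheduled.

6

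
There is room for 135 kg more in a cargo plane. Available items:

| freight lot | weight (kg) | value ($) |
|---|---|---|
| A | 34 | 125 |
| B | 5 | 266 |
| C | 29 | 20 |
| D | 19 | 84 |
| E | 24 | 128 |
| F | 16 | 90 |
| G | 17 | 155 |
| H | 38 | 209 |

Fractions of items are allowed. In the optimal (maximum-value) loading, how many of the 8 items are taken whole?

Greedy by value/weight ratio, highest first.
Ratios (sorted): B 53.20, G 9.12, F 5.62, H 5.50, E 5.33, D 4.42, A 3.68, C 0.69
take B (5 @ 266); take G (17 @ 155); take F (16 @ 90); take H (38 @ 209); take E (24 @ 128); take D (19 @ 84); take 16/34 of A → 58.82. Capacity used 135/135.
6 item(s) taken whole; one partial (take 16/34 of A).

6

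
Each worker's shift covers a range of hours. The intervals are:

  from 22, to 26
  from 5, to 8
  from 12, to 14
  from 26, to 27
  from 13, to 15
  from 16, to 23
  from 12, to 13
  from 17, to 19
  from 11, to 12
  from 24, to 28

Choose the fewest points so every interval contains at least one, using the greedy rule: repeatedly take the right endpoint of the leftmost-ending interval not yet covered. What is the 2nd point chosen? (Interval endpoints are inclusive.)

Process intervals by earliest right end; each time one isn't hit yet, stab at its right endpoint.
Sorted: [5,8] [11,12] [12,13] [12,14] [13,15] [17,19] [16,23] [22,26] [26,27] [24,28]
{[5,8]} hit by 8; {[11,12],[12,13],[12,14]} hit by 12; {[13,15]} hit by 15; {[17,19],[16,23]} hit by 19; {[22,26],[26,27],[24,28]} hit by 26.
Points: 8, 12, 15, 19, 26 (5 total).

12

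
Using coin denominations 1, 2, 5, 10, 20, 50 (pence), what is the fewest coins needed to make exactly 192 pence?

Use the largest denomination that fits, subtract, and repeat.
192 − 3×50→42 − 2×20→2 − 1×2→0
Total coins = 3 + 2 + 1 = 6

6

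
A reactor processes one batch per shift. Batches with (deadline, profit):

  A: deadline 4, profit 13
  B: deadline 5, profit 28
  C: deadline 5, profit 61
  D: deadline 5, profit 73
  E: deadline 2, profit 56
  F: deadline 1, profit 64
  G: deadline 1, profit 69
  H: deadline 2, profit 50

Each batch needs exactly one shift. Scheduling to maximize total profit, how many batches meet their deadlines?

5

Take jobs in profit order; each goes to the latest open slot no later than its deadline.
By profit: D(d5,73), G(d1,69), F(d1,64), C(d5,61), E(d2,56), H(d2,50), B(d5,28), A(d4,13)
D→slot 5; G→slot 1; F skipped; C→slot 4; E→slot 2; H skipped; B→slot 3; A skipped.
5 of 8 scheduled.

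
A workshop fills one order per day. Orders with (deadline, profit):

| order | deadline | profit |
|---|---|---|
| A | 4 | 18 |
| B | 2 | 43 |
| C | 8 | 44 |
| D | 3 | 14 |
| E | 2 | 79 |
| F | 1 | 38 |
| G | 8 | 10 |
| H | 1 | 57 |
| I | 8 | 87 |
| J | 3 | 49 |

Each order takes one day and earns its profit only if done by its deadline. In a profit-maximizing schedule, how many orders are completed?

Profit order: I=87 E=79 H=57 J=49 C=44 B=43 F=38 A=18 D=14 G=10
Assign: I→slot 8, E→slot 2, H→slot 1, J→slot 3, C→slot 7, B skipped, F skipped, A→slot 4, D skipped, G→slot 6.
Slots: [1:H] [2:E] [3:J] [4:A] [6:G] [7:C] [8:I]
7 of 10 scheduled.

7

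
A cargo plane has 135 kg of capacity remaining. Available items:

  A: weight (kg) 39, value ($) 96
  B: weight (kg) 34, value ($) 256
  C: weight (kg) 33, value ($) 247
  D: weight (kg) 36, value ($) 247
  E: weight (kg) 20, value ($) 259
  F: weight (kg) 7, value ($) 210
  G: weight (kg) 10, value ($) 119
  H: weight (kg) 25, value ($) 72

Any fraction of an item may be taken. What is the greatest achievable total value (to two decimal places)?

Ratios (sorted): F 30.00, E 12.95, G 11.90, B 7.53, C 7.48, D 6.86, H 2.88, A 2.46
take F (7 @ 210); take E (20 @ 259); take G (10 @ 119); take B (34 @ 256); take C (33 @ 247); take 31/36 of D → 212.69. Capacity used 135/135.
Total value = 1303.69

1303.69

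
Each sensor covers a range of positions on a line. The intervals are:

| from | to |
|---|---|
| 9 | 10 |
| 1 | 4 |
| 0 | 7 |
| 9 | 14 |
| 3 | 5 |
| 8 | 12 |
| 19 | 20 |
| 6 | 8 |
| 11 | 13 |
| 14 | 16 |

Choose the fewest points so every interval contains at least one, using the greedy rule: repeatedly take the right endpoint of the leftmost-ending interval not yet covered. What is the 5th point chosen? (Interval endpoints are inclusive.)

Sort by right endpoint; whenever an interval is uncovered, place a point at its right end.
Sorted: [1,4] [3,5] [0,7] [6,8] [9,10] [8,12] [11,13] [9,14] [14,16] [19,20]
{[1,4],[3,5],[0,7]} hit by 4; {[6,8]} hit by 8; {[9,10],[8,12]} hit by 10; {[11,13],[9,14]} hit by 13; {[14,16]} hit by 16; {[19,20]} hit by 20.
Points: 4, 8, 10, 13, 16, 20 (6 total).

16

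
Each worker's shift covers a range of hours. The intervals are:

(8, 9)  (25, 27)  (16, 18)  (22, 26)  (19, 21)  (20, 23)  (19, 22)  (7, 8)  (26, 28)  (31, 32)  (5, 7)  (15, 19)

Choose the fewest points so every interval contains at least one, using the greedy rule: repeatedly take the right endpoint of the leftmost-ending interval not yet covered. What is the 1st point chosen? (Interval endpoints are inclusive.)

7

Sorted: [5,7] [7,8] [8,9] [16,18] [15,19] [19,21] [19,22] [20,23] [22,26] [25,27] [26,28] [31,32]
{[5,7],[7,8]} hit by 7; {[8,9]} hit by 9; {[16,18],[15,19]} hit by 18; {[19,21],[19,22],[20,23]} hit by 21; {[22,26],[25,27],[26,28]} hit by 26; {[31,32]} hit by 32.
Points: 7, 9, 18, 21, 26, 32 (6 total).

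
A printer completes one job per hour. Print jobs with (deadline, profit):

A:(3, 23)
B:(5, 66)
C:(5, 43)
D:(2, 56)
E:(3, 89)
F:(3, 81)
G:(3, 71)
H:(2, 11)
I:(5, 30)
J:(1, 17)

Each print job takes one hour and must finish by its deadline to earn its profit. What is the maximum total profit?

350

Take jobs in profit order; each goes to the latest open slot no later than its deadline.
By profit: E(d3,89), F(d3,81), G(d3,71), B(d5,66), D(d2,56), C(d5,43), I(d5,30), A(d3,23), J(d1,17), H(d2,11)
E→slot 3; F→slot 2; G→slot 1; B→slot 5; D skipped; C→slot 4; I skipped; A skipped; J skipped; H skipped.
Profit = 71 + 81 + 89 + 43 + 66 = 350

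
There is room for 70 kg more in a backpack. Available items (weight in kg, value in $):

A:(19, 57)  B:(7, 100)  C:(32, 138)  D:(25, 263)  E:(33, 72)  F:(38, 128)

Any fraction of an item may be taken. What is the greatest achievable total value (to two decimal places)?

Order: B (100/7=14.29) > D (263/25=10.52) > C (138/32=4.31) > F (128/38=3.37) > A (57/19=3.00) > E (72/33=2.18)
Fill: take B (7 @ 100) → take D (25 @ 263) → take C (32 @ 138) → take 6/38 of F → 20.21; 70/70 used.
Total value = 521.21

521.21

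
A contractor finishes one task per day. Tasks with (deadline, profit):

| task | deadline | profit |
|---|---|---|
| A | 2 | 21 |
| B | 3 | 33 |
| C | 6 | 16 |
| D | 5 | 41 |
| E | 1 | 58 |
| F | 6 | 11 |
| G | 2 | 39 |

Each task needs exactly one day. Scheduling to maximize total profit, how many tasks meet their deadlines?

6

Profit order: E=58 D=41 G=39 B=33 A=21 C=16 F=11
Assign: E→slot 1, D→slot 5, G→slot 2, B→slot 3, A skipped, C→slot 6, F→slot 4.
Slots: [1:E] [2:G] [3:B] [4:F] [5:D] [6:C]
6 of 7 scheduled.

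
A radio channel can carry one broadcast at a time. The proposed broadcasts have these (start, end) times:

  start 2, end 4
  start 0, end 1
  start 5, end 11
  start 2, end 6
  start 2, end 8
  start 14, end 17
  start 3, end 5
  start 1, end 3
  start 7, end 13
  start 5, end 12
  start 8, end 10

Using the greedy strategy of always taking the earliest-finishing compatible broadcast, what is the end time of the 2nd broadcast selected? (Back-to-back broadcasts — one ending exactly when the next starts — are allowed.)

3

Sort by end time and greedily take each interval whose start is ≥ the last chosen end.
By end time: (0,1), (1,3), (2,4), (3,5), (2,6), (2,8), (8,10), (5,11), (5,12), (7,13), (14,17).
Pick (0,1); next start ≥ 1 → (1,3); next start ≥ 3 → (3,5); next start ≥ 5 → (8,10); next start ≥ 10 → (14,17).
Selected: (0,1) (1,3) (3,5) (8,10) (14,17)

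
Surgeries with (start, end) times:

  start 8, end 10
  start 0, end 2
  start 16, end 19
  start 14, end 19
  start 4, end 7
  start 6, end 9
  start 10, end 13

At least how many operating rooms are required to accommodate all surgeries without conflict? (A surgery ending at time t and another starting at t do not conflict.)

2

The answer is the maximum number of intervals overlapping at any instant.
starts: [0, 4, 6, 8, 10, 14, 16]
ends:   [2, 7, 9, 10, 13, 19, 19]
s0→1 e2→0 s4→1 s6→2  — peak 2.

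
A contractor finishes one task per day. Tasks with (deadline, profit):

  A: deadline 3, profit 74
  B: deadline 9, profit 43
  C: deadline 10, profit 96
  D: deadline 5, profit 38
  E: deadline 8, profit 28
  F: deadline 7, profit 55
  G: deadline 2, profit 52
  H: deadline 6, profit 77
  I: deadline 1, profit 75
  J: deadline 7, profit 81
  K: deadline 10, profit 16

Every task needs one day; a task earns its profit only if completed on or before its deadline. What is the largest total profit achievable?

619

Sort by profit descending; place each in the latest free slot ≤ its deadline.
By profit: C(d10,96), J(d7,81), H(d6,77), I(d1,75), A(d3,74), F(d7,55), G(d2,52), B(d9,43), D(d5,38), E(d8,28), K(d10,16)
C→slot 10; J→slot 7; H→slot 6; I→slot 1; A→slot 3; F→slot 5; G→slot 2; B→slot 9; D→slot 4; E→slot 8; K skipped.
Profit = 75 + 52 + 74 + 38 + 55 + 77 + 81 + 28 + 43 + 96 = 619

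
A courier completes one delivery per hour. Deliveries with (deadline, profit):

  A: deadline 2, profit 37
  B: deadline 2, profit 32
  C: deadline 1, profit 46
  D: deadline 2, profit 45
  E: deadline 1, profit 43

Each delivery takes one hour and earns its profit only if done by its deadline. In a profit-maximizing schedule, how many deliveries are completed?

Take jobs in profit order; each goes to the latest open slot no later than its deadline.
By profit: C(d1,46), D(d2,45), E(d1,43), A(d2,37), B(d2,32)
C→slot 1; D→slot 2; E skipped; A skipped; B skipped.
2 of 5 scheduled.

2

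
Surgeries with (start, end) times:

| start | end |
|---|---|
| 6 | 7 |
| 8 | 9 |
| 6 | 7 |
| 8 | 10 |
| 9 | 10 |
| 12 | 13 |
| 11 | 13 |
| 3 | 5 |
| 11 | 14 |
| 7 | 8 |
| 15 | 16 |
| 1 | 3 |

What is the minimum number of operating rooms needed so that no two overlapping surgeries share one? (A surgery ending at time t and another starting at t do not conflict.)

3

The answer is the maximum number of intervals overlapping at any instant.
starts: [1, 3, 6, 6, 7, 8, 8, 9, 11, 11, 12, 15]
ends:   [3, 5, 7, 7, 8, 9, 10, 10, 13, 13, 14, 16]
s1→1 e3→0 s3→1 e5→0 s6→1 s6→2 e7→1 e7→0 s7→1 e8→0 s8→1 s8→2 e9→1 s9→2 e10→1 e10→0 s11→1 s11→2 s12→3  — peak 3.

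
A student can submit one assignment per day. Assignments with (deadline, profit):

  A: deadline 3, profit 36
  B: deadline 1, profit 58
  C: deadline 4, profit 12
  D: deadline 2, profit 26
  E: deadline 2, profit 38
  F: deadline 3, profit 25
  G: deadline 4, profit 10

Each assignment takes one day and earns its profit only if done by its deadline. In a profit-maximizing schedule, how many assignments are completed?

Sort by profit descending; place each in the latest free slot ≤ its deadline.
By profit: B(d1,58), E(d2,38), A(d3,36), D(d2,26), F(d3,25), C(d4,12), G(d4,10)
B→slot 1; E→slot 2; A→slot 3; D skipped; F skipped; C→slot 4; G skipped.
4 of 7 scheduled.

4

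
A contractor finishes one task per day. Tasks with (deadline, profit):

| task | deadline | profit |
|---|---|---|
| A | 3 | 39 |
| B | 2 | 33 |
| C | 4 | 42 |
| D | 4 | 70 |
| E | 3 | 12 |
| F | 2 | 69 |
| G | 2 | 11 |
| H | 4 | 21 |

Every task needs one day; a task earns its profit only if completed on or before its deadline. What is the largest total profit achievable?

Take jobs in profit order; each goes to the latest open slot no later than its deadline.
By profit: D(d4,70), F(d2,69), C(d4,42), A(d3,39), B(d2,33), H(d4,21), E(d3,12), G(d2,11)
D→slot 4; F→slot 2; C→slot 3; A→slot 1; B skipped; H skipped; E skipped; G skipped.
Profit = 39 + 69 + 42 + 70 = 220

220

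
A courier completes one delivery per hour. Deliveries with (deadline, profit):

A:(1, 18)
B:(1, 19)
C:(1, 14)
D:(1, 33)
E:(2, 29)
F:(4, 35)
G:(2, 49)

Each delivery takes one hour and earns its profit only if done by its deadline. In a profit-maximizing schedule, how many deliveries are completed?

3

By profit: G(d2,49), F(d4,35), D(d1,33), E(d2,29), B(d1,19), A(d1,18), C(d1,14)
G→slot 2; F→slot 4; D→slot 1; E skipped; B skipped; A skipped; C skipped.
3 of 7 scheduled.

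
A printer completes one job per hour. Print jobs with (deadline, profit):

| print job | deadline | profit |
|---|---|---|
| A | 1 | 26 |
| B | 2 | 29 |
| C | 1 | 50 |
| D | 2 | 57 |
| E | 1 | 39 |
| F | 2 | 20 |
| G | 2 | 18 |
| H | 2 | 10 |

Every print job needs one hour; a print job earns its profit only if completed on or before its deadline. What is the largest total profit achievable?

107

Profit order: D=57 C=50 E=39 B=29 A=26 F=20 G=18 H=10
Assign: D→slot 2, C→slot 1, E skipped, B skipped, A skipped, F skipped, G skipped, H skipped.
Slots: [1:C] [2:D]
Profit = 50 + 57 = 107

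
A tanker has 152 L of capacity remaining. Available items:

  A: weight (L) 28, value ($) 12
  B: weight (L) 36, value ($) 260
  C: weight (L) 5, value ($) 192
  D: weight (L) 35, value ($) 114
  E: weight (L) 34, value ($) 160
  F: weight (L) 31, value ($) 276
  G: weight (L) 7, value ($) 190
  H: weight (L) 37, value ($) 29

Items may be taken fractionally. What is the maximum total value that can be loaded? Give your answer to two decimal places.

Order: C (192/5=38.40) > G (190/7=27.14) > F (276/31=8.90) > B (260/36=7.22) > E (160/34=4.71) > D (114/35=3.26) > H (29/37=0.78) > A (12/28=0.43)
Fill: take C (5 @ 192) → take G (7 @ 190) → take F (31 @ 276) → take B (36 @ 260) → take E (34 @ 160) → take D (35 @ 114) → take 4/37 of H → 3.14; 152/152 used.
Total value = 1195.14

1195.14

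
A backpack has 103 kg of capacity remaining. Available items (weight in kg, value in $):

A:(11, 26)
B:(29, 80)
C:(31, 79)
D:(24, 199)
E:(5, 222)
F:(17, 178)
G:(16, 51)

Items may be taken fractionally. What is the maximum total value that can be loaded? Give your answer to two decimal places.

Order: E (222/5=44.40) > F (178/17=10.47) > D (199/24=8.29) > G (51/16=3.19) > B (80/29=2.76) > C (79/31=2.55) > A (26/11=2.36)
Fill: take E (5 @ 222) → take F (17 @ 178) → take D (24 @ 199) → take G (16 @ 51) → take B (29 @ 80) → take 12/31 of C → 30.58; 103/103 used.
Total value = 760.58

760.58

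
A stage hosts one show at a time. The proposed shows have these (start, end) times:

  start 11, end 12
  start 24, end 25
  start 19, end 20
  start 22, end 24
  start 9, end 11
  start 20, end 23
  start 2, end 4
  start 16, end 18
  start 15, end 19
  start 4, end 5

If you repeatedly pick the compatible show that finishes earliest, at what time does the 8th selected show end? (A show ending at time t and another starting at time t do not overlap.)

Sort by end time and greedily take each interval whose start is ≥ the last chosen end.
By end time: (2,4), (4,5), (9,11), (11,12), (16,18), (15,19), (19,20), (20,23), (22,24), (24,25).
Pick (2,4); next start ≥ 4 → (4,5); next start ≥ 5 → (9,11); next start ≥ 11 → (11,12); next start ≥ 12 → (16,18); next start ≥ 18 → (19,20); next start ≥ 20 → (20,23); next start ≥ 23 → (24,25).
Selected: (2,4) (4,5) (9,11) (11,12) (16,18) (19,20) (20,23) (24,25)

25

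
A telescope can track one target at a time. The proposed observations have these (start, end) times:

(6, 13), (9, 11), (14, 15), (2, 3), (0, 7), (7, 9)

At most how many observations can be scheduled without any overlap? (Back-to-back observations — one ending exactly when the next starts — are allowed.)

Order by finish time; keep every interval that doesn't clash with the previous kept one.
By end time: (2,3), (0,7), (7,9), (9,11), (6,13), (14,15).
Pick (2,3); next start ≥ 3 → (7,9); next start ≥ 9 → (9,11); next start ≥ 11 → (14,15).
Selected 4 observations.

4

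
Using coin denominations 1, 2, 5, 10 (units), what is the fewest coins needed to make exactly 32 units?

4

Use the largest denomination that fits, subtract, and repeat.
32 = 3×10 + 1×2
Total coins = 3 + 1 = 4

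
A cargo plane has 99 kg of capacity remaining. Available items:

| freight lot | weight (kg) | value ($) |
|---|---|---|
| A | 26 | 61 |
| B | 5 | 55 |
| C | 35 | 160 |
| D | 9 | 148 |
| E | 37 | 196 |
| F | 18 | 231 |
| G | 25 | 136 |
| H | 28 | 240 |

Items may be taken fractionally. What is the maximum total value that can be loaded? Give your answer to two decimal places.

Sort by value per unit weight and fill in that order.
Order: D (148/9=16.44) > F (231/18=12.83) > B (55/5=11.00) > H (240/28=8.57) > G (136/25=5.44) > E (196/37=5.30) > C (160/35=4.57) > A (61/26=2.35)
Fill: take D (9 @ 148) → take F (18 @ 231) → take B (5 @ 55) → take H (28 @ 240) → take G (25 @ 136) → take 14/37 of E → 74.16; 99/99 used.
Total value = 884.16

884.16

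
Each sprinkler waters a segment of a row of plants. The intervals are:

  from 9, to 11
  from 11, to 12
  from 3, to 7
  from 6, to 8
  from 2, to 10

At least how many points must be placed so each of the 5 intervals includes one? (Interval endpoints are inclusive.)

Sort by right endpoint; whenever an interval is uncovered, place a point at its right end.
By right end: [3,7]  [6,8]  [2,10]  [9,11]  [11,12]
[3,7] uncovered → point at 7; [9,11] uncovered → point at 11.
Points: 7, 11 (2 total).

2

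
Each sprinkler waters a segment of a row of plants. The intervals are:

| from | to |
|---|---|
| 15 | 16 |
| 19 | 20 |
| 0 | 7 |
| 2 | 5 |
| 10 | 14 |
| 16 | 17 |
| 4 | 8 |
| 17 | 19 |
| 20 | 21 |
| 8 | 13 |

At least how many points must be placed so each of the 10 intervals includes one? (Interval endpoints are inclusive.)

5

Process intervals by earliest right end; each time one isn't hit yet, stab at its right endpoint.
By right end: [2,5]  [0,7]  [4,8]  [8,13]  [10,14]  [15,16]  [16,17]  [17,19]  [19,20]  [20,21]
[2,5] uncovered → point at 5; [8,13] uncovered → point at 13; [15,16] uncovered → point at 16; [17,19] uncovered → point at 19; [20,21] uncovered → point at 21.
Points: 5, 13, 16, 19, 21 (5 total).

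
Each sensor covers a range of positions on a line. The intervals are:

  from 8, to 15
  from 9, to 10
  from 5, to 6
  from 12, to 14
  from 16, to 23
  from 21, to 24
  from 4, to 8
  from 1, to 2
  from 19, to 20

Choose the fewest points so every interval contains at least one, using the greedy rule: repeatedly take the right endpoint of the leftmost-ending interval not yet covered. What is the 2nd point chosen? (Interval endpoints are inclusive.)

6

Process intervals by earliest right end; each time one isn't hit yet, stab at its right endpoint.
Sorted: [1,2] [5,6] [4,8] [9,10] [12,14] [8,15] [19,20] [16,23] [21,24]
{[1,2]} hit by 2; {[5,6],[4,8]} hit by 6; {[9,10]} hit by 10; {[12,14],[8,15]} hit by 14; {[19,20],[16,23]} hit by 20; {[21,24]} hit by 24.
Points: 2, 6, 10, 14, 20, 24 (6 total).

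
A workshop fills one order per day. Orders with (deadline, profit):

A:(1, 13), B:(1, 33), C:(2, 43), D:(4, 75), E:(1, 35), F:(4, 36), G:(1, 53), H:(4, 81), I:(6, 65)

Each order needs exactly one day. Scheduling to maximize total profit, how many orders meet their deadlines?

5

Take jobs in profit order; each goes to the latest open slot no later than its deadline.
Profit order: H=81 D=75 I=65 G=53 C=43 F=36 E=35 B=33 A=13
Assign: H→slot 4, D→slot 3, I→slot 6, G→slot 1, C→slot 2, F skipped, E skipped, B skipped, A skipped.
Slots: [1:G] [2:C] [3:D] [4:H] [6:I]
5 of 9 scheduled.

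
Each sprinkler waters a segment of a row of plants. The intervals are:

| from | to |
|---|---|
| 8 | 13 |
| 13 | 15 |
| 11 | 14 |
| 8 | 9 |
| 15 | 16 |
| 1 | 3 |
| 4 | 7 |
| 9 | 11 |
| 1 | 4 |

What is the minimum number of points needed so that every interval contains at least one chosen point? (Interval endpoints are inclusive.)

Sort by right endpoint; whenever an interval is uncovered, place a point at its right end.
Sorted: [1,3] [1,4] [4,7] [8,9] [9,11] [8,13] [11,14] [13,15] [15,16]
{[1,3],[1,4]} hit by 3; {[4,7]} hit by 7; {[8,9],[9,11],[8,13]} hit by 9; {[11,14],[13,15]} hit by 14; {[15,16]} hit by 16.
Points: 3, 7, 9, 14, 16 (5 total).

5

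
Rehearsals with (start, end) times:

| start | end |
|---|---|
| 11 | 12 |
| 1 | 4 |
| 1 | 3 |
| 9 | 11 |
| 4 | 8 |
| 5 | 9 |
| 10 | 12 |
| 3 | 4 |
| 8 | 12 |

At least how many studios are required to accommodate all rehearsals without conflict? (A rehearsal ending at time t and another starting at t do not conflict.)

3

Count concurrent intervals with a sweep; the peak is the room count.
Events (time:±→running): 1:+→1 1:+→2 3:-→1 3:+→2 4:-→1 4:-→0 4:+→1 5:+→2 8:-→1 8:+→2 9:-→1 9:+→2 10:+→3 … peak 3.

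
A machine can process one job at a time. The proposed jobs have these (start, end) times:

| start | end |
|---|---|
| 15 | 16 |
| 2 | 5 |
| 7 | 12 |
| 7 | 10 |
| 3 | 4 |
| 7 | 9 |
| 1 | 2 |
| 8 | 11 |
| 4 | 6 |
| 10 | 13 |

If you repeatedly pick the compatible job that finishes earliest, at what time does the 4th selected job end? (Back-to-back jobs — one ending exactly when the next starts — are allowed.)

9

Sort by end time and greedily take each interval whose start is ≥ the last chosen end.
By end time: (1,2), (3,4), (2,5), (4,6), (7,9), (7,10), (8,11), (7,12), (10,13), (15,16).
Pick (1,2); next start ≥ 2 → (3,4); next start ≥ 4 → (4,6); next start ≥ 6 → (7,9); next start ≥ 9 → (10,13); next start ≥ 13 → (15,16).
Selected: (1,2) (3,4) (4,6) (7,9) (10,13) (15,16)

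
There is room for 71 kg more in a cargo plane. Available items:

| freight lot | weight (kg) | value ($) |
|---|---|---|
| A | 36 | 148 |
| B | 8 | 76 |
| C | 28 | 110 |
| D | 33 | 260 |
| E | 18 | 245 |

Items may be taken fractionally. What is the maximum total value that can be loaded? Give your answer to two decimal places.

630.33

Ratios (sorted): E 13.61, B 9.50, D 7.88, A 4.11, C 3.93
take E (18 @ 245); take B (8 @ 76); take D (33 @ 260); take 12/36 of A → 49.33. Capacity used 71/71.
Total value = 630.33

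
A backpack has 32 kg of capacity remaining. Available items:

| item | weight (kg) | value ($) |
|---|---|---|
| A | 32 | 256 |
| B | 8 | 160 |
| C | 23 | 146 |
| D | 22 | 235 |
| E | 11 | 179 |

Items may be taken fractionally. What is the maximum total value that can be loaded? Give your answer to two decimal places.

Greedy by value/weight ratio, highest first.
Ratios (sorted): B 20.00, E 16.27, D 10.68, A 8.00, C 6.35
take B (8 @ 160); take E (11 @ 179); take 13/22 of D → 138.86. Capacity used 32/32.
Total value = 477.86

477.86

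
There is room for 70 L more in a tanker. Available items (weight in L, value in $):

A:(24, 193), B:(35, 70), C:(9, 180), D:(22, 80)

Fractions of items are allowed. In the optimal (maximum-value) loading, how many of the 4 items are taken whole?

Ratios (sorted): C 20.00, A 8.04, D 3.64, B 2.00
take C (9 @ 180); take A (24 @ 193); take D (22 @ 80); take 15/35 of B → 30.00. Capacity used 70/70.
3 item(s) taken whole; one partial (take 15/35 of B).

3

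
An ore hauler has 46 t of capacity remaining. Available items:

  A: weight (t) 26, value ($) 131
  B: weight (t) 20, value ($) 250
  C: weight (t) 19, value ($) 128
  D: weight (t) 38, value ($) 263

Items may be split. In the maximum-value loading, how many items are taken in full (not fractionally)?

1

Order: B (250/20=12.50) > D (263/38=6.92) > C (128/19=6.74) > A (131/26=5.04)
Fill: take B (20 @ 250) → take 26/38 of D → 179.95; 46/46 used.
1 item(s) taken whole; one partial (take 26/38 of D).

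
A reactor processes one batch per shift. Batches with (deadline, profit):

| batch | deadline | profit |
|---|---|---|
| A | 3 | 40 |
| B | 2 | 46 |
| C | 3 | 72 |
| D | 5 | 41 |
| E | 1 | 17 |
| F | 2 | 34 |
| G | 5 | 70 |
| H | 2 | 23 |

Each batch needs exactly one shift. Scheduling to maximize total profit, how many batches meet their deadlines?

5

Take jobs in profit order; each goes to the latest open slot no later than its deadline.
Profit order: C=72 G=70 B=46 D=41 A=40 F=34 H=23 E=17
Assign: C→slot 3, G→slot 5, B→slot 2, D→slot 4, A→slot 1, F skipped, H skipped, E skipped.
Slots: [1:A] [2:B] [3:C] [4:D] [5:G]
5 of 8 scheduled.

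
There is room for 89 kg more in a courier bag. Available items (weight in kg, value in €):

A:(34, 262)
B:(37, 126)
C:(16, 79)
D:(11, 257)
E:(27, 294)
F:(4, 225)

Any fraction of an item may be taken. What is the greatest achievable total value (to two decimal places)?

Sort by value per unit weight and fill in that order.
Ratios (sorted): F 56.25, D 23.36, E 10.89, A 7.71, C 4.94, B 3.41
take F (4 @ 225); take D (11 @ 257); take E (27 @ 294); take A (34 @ 262); take 13/16 of C → 64.19. Capacity used 89/89.
Total value = 1102.19

1102.19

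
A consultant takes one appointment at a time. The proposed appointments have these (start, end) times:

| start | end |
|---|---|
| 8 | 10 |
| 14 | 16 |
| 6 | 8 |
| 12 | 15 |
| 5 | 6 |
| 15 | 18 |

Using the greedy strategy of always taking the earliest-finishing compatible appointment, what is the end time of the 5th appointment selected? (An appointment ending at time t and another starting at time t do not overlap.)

18

By end time: (5,6), (6,8), (8,10), (12,15), (14,16), (15,18).
Pick (5,6); next start ≥ 6 → (6,8); next start ≥ 8 → (8,10); next start ≥ 10 → (12,15); next start ≥ 15 → (15,18).
Selected: (5,6) (6,8) (8,10) (12,15) (15,18)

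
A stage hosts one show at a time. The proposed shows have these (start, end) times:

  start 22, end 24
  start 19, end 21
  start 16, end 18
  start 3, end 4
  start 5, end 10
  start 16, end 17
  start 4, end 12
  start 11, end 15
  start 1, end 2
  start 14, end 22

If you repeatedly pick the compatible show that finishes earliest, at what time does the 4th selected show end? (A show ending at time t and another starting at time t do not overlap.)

15

Greedy by earliest finish: after sorting by end time, pick each interval compatible with the last pick.
By end time: (1,2), (3,4), (5,10), (4,12), (11,15), (16,17), (16,18), (19,21), (14,22), (22,24).
Pick (1,2); next start ≥ 2 → (3,4); next start ≥ 4 → (5,10); next start ≥ 10 → (11,15); next start ≥ 15 → (16,17); next start ≥ 17 → (19,21); next start ≥ 21 → (22,24).
Selected: (1,2) (3,4) (5,10) (11,15) (16,17) (19,21) (22,24)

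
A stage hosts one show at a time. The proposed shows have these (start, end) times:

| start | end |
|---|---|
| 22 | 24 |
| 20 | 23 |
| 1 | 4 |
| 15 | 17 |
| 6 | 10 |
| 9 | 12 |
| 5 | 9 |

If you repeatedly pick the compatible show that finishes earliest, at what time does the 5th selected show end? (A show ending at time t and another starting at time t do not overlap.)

By end time: (1,4), (5,9), (6,10), (9,12), (15,17), (20,23), (22,24).
Pick (1,4); next start ≥ 4 → (5,9); next start ≥ 9 → (9,12); next start ≥ 12 → (15,17); next start ≥ 17 → (20,23).
Selected: (1,4) (5,9) (9,12) (15,17) (20,23)

23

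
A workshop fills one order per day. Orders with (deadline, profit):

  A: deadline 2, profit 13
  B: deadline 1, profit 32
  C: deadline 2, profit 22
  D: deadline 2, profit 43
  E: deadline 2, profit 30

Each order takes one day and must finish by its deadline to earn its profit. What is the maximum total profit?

75

Sort by profit descending; place each in the latest free slot ≤ its deadline.
Profit order: D=43 B=32 E=30 C=22 A=13
Assign: D→slot 2, B→slot 1, E skipped, C skipped, A skipped.
Slots: [1:B] [2:D]
Profit = 32 + 43 = 75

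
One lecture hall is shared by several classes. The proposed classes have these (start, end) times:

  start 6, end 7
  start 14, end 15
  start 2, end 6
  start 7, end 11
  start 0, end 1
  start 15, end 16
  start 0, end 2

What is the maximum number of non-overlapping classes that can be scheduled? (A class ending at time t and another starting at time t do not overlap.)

Sort by end time and greedily take each interval whose start is ≥ the last chosen end.
By end time: (0,1), (0,2), (2,6), (6,7), (7,11), (14,15), (15,16).
Pick (0,1); next start ≥ 1 → (2,6); next start ≥ 6 → (6,7); next start ≥ 7 → (7,11); next start ≥ 11 → (14,15); next start ≥ 15 → (15,16).
Selected 6 classes.

6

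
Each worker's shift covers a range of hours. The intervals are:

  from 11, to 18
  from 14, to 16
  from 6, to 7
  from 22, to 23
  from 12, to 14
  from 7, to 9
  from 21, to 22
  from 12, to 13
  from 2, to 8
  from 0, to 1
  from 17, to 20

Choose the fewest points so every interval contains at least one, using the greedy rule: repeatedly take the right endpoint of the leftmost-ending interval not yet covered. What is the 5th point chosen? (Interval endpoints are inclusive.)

20

Process intervals by earliest right end; each time one isn't hit yet, stab at its right endpoint.
Sorted: [0,1] [6,7] [2,8] [7,9] [12,13] [12,14] [14,16] [11,18] [17,20] [21,22] [22,23]
{[0,1]} hit by 1; {[6,7],[2,8],[7,9]} hit by 7; {[12,13],[12,14]} hit by 13; {[14,16],[11,18]} hit by 16; {[17,20]} hit by 20; {[21,22],[22,23]} hit by 22.
Points: 1, 7, 13, 16, 20, 22 (6 total).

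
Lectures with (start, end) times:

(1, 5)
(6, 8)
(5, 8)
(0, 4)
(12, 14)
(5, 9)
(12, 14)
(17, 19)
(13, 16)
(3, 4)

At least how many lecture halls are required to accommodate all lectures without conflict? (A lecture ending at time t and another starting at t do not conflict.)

Events (time:±→running): 0:+→1 1:+→2 3:+→3 … peak 3.

3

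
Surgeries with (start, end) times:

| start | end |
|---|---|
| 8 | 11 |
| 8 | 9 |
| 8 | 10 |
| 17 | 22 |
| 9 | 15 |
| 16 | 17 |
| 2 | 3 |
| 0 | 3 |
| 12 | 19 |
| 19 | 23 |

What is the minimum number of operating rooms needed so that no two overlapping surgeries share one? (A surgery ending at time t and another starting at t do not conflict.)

The answer is the maximum number of intervals overlapping at any instant.
Events (time:±→running): 0:+→1 2:+→2 3:-→1 3:-→0 8:+→1 8:+→2 8:+→3 … peak 3.

3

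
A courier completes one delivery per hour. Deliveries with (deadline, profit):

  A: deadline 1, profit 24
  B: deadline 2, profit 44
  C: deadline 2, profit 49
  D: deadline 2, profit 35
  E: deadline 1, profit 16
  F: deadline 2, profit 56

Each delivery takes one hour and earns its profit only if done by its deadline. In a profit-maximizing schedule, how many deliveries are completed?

Sort by profit descending; place each in the latest free slot ≤ its deadline.
Profit order: F=56 C=49 B=44 D=35 A=24 E=16
Assign: F→slot 2, C→slot 1, B skipped, D skipped, A skipped, E skipped.
Slots: [1:C] [2:F]
2 of 6 scheduled.

2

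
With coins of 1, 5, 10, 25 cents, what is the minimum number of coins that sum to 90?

90 = 3×25 + 1×10 + 1×5
Total coins = 3 + 1 + 1 = 5

5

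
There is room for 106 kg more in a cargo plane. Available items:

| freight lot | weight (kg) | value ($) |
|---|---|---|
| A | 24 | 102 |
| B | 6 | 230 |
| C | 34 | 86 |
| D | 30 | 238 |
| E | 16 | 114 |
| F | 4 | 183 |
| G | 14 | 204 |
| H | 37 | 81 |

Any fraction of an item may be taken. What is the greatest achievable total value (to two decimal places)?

Greedy by value/weight ratio, highest first.
Ratios (sorted): F 45.75, B 38.33, G 14.57, D 7.93, E 7.12, A 4.25, C 2.53, H 2.19
take F (4 @ 183); take B (6 @ 230); take G (14 @ 204); take D (30 @ 238); take E (16 @ 114); take A (24 @ 102); take 12/34 of C → 30.35. Capacity used 106/106.
Total value = 1101.35

1101.35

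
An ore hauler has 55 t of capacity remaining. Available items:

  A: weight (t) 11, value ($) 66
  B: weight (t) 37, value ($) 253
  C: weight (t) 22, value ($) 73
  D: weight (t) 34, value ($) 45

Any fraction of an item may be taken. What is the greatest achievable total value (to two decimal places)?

Ratios (sorted): B 6.84, A 6.00, C 3.32, D 1.32
take B (37 @ 253); take A (11 @ 66); take 7/22 of C → 23.23. Capacity used 55/55.
Total value = 342.23

342.23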